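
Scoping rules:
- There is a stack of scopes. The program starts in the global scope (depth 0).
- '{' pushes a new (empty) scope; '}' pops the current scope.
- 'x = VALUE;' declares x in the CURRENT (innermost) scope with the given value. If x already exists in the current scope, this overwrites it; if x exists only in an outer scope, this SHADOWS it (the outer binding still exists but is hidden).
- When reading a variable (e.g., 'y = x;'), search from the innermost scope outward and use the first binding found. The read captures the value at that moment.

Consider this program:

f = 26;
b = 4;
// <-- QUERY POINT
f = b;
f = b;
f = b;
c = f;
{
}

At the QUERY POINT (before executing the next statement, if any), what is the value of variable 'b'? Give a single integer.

Step 1: declare f=26 at depth 0
Step 2: declare b=4 at depth 0
Visible at query point: b=4 f=26

Answer: 4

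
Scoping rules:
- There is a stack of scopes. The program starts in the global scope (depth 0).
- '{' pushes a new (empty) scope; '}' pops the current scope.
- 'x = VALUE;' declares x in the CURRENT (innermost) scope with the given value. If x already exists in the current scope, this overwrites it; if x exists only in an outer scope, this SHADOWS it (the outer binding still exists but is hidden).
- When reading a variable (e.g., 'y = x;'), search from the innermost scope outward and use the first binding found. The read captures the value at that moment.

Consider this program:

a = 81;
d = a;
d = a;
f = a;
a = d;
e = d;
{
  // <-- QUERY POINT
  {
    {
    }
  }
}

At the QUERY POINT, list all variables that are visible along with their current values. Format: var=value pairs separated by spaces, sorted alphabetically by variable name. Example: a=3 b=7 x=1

Step 1: declare a=81 at depth 0
Step 2: declare d=(read a)=81 at depth 0
Step 3: declare d=(read a)=81 at depth 0
Step 4: declare f=(read a)=81 at depth 0
Step 5: declare a=(read d)=81 at depth 0
Step 6: declare e=(read d)=81 at depth 0
Step 7: enter scope (depth=1)
Visible at query point: a=81 d=81 e=81 f=81

Answer: a=81 d=81 e=81 f=81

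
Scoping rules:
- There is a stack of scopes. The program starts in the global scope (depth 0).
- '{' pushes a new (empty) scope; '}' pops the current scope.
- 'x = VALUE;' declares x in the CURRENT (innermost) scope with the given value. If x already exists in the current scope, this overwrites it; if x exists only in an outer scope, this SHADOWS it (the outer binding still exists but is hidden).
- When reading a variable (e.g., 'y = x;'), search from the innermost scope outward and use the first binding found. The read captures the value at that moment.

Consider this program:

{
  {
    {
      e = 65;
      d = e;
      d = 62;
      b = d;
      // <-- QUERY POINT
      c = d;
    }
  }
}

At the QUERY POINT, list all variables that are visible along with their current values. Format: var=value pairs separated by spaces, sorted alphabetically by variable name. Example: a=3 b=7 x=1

Step 1: enter scope (depth=1)
Step 2: enter scope (depth=2)
Step 3: enter scope (depth=3)
Step 4: declare e=65 at depth 3
Step 5: declare d=(read e)=65 at depth 3
Step 6: declare d=62 at depth 3
Step 7: declare b=(read d)=62 at depth 3
Visible at query point: b=62 d=62 e=65

Answer: b=62 d=62 e=65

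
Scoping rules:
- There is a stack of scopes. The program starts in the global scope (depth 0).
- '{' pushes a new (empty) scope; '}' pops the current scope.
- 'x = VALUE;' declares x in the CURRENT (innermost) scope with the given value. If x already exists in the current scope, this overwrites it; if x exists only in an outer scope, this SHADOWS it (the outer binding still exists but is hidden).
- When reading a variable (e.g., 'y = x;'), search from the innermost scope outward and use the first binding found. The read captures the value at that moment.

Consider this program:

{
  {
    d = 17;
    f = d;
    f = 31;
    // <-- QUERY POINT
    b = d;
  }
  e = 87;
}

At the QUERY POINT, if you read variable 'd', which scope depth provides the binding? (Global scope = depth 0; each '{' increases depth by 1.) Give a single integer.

Step 1: enter scope (depth=1)
Step 2: enter scope (depth=2)
Step 3: declare d=17 at depth 2
Step 4: declare f=(read d)=17 at depth 2
Step 5: declare f=31 at depth 2
Visible at query point: d=17 f=31

Answer: 2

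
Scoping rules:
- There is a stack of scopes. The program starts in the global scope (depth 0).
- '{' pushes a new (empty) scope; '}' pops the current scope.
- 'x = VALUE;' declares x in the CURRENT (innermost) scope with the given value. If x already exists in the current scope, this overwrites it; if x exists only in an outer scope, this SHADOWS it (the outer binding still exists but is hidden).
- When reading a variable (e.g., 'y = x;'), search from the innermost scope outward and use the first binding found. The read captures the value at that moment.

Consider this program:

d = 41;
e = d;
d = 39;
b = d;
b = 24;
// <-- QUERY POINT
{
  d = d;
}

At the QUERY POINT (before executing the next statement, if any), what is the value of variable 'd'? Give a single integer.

Step 1: declare d=41 at depth 0
Step 2: declare e=(read d)=41 at depth 0
Step 3: declare d=39 at depth 0
Step 4: declare b=(read d)=39 at depth 0
Step 5: declare b=24 at depth 0
Visible at query point: b=24 d=39 e=41

Answer: 39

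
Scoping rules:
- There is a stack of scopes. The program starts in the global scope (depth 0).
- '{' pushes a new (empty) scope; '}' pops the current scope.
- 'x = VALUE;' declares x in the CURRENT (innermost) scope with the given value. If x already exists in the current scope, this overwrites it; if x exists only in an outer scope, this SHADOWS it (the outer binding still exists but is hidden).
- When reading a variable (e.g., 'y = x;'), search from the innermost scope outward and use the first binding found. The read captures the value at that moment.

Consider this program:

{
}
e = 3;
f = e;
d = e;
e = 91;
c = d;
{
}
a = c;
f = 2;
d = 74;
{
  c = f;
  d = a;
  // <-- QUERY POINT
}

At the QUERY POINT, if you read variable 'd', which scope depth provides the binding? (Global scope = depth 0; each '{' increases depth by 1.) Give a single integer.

Step 1: enter scope (depth=1)
Step 2: exit scope (depth=0)
Step 3: declare e=3 at depth 0
Step 4: declare f=(read e)=3 at depth 0
Step 5: declare d=(read e)=3 at depth 0
Step 6: declare e=91 at depth 0
Step 7: declare c=(read d)=3 at depth 0
Step 8: enter scope (depth=1)
Step 9: exit scope (depth=0)
Step 10: declare a=(read c)=3 at depth 0
Step 11: declare f=2 at depth 0
Step 12: declare d=74 at depth 0
Step 13: enter scope (depth=1)
Step 14: declare c=(read f)=2 at depth 1
Step 15: declare d=(read a)=3 at depth 1
Visible at query point: a=3 c=2 d=3 e=91 f=2

Answer: 1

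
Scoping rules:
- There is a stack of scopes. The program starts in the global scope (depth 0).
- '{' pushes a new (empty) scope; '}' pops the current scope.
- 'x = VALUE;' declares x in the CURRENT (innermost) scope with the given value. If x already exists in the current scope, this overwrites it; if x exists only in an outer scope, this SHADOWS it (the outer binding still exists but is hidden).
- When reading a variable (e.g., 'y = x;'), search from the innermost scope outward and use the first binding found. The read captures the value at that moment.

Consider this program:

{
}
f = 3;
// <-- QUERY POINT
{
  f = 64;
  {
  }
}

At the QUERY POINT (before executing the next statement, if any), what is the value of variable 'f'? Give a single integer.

Step 1: enter scope (depth=1)
Step 2: exit scope (depth=0)
Step 3: declare f=3 at depth 0
Visible at query point: f=3

Answer: 3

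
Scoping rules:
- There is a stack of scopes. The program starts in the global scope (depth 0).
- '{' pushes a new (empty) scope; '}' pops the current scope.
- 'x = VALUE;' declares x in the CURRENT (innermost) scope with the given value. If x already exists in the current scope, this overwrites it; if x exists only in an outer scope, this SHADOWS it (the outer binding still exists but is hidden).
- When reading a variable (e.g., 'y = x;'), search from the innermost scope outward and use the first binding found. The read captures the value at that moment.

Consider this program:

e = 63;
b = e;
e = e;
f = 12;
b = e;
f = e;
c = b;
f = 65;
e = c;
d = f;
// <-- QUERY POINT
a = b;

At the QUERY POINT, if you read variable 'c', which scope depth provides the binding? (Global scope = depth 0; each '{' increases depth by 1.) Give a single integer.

Answer: 0

Derivation:
Step 1: declare e=63 at depth 0
Step 2: declare b=(read e)=63 at depth 0
Step 3: declare e=(read e)=63 at depth 0
Step 4: declare f=12 at depth 0
Step 5: declare b=(read e)=63 at depth 0
Step 6: declare f=(read e)=63 at depth 0
Step 7: declare c=(read b)=63 at depth 0
Step 8: declare f=65 at depth 0
Step 9: declare e=(read c)=63 at depth 0
Step 10: declare d=(read f)=65 at depth 0
Visible at query point: b=63 c=63 d=65 e=63 f=65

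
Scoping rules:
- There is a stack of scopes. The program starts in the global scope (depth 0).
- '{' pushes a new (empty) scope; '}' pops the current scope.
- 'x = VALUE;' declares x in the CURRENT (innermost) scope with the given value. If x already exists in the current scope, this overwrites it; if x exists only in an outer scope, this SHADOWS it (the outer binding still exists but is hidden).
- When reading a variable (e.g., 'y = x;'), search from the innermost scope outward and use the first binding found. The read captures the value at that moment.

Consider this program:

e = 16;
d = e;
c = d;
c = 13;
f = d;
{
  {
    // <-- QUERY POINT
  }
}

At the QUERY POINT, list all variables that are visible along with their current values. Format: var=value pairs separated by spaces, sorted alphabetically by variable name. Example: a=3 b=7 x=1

Answer: c=13 d=16 e=16 f=16

Derivation:
Step 1: declare e=16 at depth 0
Step 2: declare d=(read e)=16 at depth 0
Step 3: declare c=(read d)=16 at depth 0
Step 4: declare c=13 at depth 0
Step 5: declare f=(read d)=16 at depth 0
Step 6: enter scope (depth=1)
Step 7: enter scope (depth=2)
Visible at query point: c=13 d=16 e=16 f=16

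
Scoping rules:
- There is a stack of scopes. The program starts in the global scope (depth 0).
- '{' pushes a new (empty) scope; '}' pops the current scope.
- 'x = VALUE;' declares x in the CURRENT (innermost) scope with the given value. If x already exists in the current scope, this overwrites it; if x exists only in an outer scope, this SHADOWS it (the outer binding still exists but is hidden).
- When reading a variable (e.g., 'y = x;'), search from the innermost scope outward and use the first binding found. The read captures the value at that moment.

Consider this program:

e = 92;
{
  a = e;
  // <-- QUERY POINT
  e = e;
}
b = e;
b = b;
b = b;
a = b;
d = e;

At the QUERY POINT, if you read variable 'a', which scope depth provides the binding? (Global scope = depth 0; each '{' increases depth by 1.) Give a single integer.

Answer: 1

Derivation:
Step 1: declare e=92 at depth 0
Step 2: enter scope (depth=1)
Step 3: declare a=(read e)=92 at depth 1
Visible at query point: a=92 e=92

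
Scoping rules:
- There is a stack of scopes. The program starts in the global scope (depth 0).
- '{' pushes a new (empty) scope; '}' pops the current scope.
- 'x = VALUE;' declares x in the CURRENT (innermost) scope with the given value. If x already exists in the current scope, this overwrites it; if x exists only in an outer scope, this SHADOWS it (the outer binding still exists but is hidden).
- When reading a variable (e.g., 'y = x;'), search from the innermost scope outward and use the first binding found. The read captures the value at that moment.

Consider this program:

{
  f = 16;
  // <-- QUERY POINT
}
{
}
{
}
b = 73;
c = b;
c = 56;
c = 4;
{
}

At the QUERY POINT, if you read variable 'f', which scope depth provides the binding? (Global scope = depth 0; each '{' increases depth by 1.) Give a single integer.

Step 1: enter scope (depth=1)
Step 2: declare f=16 at depth 1
Visible at query point: f=16

Answer: 1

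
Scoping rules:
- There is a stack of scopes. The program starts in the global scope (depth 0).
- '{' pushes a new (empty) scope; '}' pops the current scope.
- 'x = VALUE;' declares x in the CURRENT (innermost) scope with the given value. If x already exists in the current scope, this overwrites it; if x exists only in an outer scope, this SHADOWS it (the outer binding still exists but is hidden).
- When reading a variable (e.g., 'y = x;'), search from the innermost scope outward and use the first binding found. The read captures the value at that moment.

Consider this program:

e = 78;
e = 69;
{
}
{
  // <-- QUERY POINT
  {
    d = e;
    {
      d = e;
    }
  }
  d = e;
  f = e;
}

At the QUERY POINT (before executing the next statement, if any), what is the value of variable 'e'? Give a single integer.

Step 1: declare e=78 at depth 0
Step 2: declare e=69 at depth 0
Step 3: enter scope (depth=1)
Step 4: exit scope (depth=0)
Step 5: enter scope (depth=1)
Visible at query point: e=69

Answer: 69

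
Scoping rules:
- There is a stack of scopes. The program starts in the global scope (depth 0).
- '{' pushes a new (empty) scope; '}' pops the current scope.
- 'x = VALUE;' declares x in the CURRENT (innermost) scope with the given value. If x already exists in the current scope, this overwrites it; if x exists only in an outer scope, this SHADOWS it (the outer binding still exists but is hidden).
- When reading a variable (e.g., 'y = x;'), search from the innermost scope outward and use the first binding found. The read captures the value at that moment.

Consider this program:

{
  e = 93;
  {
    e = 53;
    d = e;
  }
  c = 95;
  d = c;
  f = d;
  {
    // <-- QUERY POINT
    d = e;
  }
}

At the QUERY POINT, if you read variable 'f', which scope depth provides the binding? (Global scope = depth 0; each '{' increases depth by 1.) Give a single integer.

Answer: 1

Derivation:
Step 1: enter scope (depth=1)
Step 2: declare e=93 at depth 1
Step 3: enter scope (depth=2)
Step 4: declare e=53 at depth 2
Step 5: declare d=(read e)=53 at depth 2
Step 6: exit scope (depth=1)
Step 7: declare c=95 at depth 1
Step 8: declare d=(read c)=95 at depth 1
Step 9: declare f=(read d)=95 at depth 1
Step 10: enter scope (depth=2)
Visible at query point: c=95 d=95 e=93 f=95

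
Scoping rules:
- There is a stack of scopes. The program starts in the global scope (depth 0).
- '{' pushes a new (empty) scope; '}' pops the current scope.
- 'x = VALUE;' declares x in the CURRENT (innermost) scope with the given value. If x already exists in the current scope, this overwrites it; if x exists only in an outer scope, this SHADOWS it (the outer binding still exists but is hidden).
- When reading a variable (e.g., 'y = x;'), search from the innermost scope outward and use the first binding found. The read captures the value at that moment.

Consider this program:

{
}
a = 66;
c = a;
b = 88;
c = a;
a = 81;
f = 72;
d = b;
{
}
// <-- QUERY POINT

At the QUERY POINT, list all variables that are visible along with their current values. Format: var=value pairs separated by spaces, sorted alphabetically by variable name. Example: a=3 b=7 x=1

Answer: a=81 b=88 c=66 d=88 f=72

Derivation:
Step 1: enter scope (depth=1)
Step 2: exit scope (depth=0)
Step 3: declare a=66 at depth 0
Step 4: declare c=(read a)=66 at depth 0
Step 5: declare b=88 at depth 0
Step 6: declare c=(read a)=66 at depth 0
Step 7: declare a=81 at depth 0
Step 8: declare f=72 at depth 0
Step 9: declare d=(read b)=88 at depth 0
Step 10: enter scope (depth=1)
Step 11: exit scope (depth=0)
Visible at query point: a=81 b=88 c=66 d=88 f=72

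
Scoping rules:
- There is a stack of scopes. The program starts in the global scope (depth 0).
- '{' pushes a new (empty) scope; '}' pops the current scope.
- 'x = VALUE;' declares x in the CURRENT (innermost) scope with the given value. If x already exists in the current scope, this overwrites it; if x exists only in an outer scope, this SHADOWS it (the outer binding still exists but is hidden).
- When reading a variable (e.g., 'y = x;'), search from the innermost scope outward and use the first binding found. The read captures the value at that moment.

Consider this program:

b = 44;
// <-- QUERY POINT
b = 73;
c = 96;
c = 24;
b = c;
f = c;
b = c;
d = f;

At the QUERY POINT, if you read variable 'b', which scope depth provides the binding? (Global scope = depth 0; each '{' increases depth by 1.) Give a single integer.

Step 1: declare b=44 at depth 0
Visible at query point: b=44

Answer: 0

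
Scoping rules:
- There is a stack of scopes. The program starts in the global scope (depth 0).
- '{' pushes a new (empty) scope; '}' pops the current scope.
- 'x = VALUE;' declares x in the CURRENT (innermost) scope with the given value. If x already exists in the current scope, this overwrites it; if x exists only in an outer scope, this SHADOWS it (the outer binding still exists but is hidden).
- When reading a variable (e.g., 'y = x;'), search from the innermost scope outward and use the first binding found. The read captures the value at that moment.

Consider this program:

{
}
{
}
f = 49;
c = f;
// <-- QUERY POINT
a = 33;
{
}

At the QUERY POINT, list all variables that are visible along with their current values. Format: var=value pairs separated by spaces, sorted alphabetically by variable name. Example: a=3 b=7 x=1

Step 1: enter scope (depth=1)
Step 2: exit scope (depth=0)
Step 3: enter scope (depth=1)
Step 4: exit scope (depth=0)
Step 5: declare f=49 at depth 0
Step 6: declare c=(read f)=49 at depth 0
Visible at query point: c=49 f=49

Answer: c=49 f=49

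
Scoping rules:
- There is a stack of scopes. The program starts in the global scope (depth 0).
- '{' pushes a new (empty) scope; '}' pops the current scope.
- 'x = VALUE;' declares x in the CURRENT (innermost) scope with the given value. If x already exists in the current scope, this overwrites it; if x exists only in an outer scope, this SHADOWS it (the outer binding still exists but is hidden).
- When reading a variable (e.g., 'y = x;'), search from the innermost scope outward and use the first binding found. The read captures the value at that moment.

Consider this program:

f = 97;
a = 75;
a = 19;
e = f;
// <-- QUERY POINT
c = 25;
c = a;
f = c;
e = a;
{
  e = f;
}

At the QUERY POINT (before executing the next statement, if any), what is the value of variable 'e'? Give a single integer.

Step 1: declare f=97 at depth 0
Step 2: declare a=75 at depth 0
Step 3: declare a=19 at depth 0
Step 4: declare e=(read f)=97 at depth 0
Visible at query point: a=19 e=97 f=97

Answer: 97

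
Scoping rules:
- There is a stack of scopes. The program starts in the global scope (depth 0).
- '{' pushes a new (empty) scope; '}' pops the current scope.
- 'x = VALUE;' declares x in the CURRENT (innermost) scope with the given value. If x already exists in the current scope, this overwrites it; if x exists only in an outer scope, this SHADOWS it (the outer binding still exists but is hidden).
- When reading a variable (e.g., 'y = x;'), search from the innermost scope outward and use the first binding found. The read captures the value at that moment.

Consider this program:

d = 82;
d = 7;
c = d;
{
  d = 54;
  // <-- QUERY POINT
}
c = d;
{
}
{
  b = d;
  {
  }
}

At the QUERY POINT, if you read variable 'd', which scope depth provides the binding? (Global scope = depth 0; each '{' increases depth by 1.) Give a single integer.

Answer: 1

Derivation:
Step 1: declare d=82 at depth 0
Step 2: declare d=7 at depth 0
Step 3: declare c=(read d)=7 at depth 0
Step 4: enter scope (depth=1)
Step 5: declare d=54 at depth 1
Visible at query point: c=7 d=54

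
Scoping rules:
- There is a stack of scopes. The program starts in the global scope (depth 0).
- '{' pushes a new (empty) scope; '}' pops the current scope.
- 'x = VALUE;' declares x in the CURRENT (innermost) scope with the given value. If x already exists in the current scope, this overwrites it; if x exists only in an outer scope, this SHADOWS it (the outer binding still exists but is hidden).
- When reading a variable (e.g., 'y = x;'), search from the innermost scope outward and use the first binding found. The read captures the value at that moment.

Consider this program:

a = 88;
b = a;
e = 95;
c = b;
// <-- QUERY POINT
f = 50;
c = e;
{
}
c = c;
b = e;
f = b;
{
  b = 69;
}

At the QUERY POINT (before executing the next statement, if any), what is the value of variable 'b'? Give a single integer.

Step 1: declare a=88 at depth 0
Step 2: declare b=(read a)=88 at depth 0
Step 3: declare e=95 at depth 0
Step 4: declare c=(read b)=88 at depth 0
Visible at query point: a=88 b=88 c=88 e=95

Answer: 88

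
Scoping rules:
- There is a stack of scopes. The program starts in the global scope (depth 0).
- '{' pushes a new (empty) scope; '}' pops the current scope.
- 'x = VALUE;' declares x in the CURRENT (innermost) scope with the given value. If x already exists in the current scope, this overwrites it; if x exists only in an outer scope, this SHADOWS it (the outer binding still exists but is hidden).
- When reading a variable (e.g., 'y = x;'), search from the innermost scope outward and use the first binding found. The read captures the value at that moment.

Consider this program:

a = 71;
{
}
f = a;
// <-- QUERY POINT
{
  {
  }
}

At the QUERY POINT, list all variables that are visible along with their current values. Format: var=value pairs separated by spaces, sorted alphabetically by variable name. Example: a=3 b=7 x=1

Answer: a=71 f=71

Derivation:
Step 1: declare a=71 at depth 0
Step 2: enter scope (depth=1)
Step 3: exit scope (depth=0)
Step 4: declare f=(read a)=71 at depth 0
Visible at query point: a=71 f=71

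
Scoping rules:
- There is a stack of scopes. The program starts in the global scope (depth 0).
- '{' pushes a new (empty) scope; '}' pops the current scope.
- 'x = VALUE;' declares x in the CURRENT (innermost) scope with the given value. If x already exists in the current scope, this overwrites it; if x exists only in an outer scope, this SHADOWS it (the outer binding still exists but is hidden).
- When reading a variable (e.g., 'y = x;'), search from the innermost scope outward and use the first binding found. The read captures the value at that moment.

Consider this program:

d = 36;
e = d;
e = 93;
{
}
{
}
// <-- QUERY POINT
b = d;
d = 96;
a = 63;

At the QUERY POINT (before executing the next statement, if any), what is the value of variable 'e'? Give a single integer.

Answer: 93

Derivation:
Step 1: declare d=36 at depth 0
Step 2: declare e=(read d)=36 at depth 0
Step 3: declare e=93 at depth 0
Step 4: enter scope (depth=1)
Step 5: exit scope (depth=0)
Step 6: enter scope (depth=1)
Step 7: exit scope (depth=0)
Visible at query point: d=36 e=93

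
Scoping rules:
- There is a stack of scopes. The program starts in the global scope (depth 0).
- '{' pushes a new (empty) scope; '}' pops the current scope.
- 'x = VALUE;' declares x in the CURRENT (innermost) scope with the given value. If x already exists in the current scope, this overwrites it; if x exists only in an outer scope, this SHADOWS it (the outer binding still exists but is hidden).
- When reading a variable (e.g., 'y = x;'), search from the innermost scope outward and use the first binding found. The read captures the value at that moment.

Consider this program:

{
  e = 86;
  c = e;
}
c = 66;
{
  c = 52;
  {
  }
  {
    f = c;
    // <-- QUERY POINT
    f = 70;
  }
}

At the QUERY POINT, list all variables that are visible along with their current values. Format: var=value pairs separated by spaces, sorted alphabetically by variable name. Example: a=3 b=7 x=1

Answer: c=52 f=52

Derivation:
Step 1: enter scope (depth=1)
Step 2: declare e=86 at depth 1
Step 3: declare c=(read e)=86 at depth 1
Step 4: exit scope (depth=0)
Step 5: declare c=66 at depth 0
Step 6: enter scope (depth=1)
Step 7: declare c=52 at depth 1
Step 8: enter scope (depth=2)
Step 9: exit scope (depth=1)
Step 10: enter scope (depth=2)
Step 11: declare f=(read c)=52 at depth 2
Visible at query point: c=52 f=52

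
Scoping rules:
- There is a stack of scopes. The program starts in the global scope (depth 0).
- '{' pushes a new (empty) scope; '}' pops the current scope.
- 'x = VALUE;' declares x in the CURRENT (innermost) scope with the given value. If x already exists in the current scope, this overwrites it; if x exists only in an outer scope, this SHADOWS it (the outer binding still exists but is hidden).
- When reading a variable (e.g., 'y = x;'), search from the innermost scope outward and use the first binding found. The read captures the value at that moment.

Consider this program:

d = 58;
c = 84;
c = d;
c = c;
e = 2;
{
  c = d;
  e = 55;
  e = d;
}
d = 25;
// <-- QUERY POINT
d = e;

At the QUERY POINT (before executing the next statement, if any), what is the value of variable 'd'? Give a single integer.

Step 1: declare d=58 at depth 0
Step 2: declare c=84 at depth 0
Step 3: declare c=(read d)=58 at depth 0
Step 4: declare c=(read c)=58 at depth 0
Step 5: declare e=2 at depth 0
Step 6: enter scope (depth=1)
Step 7: declare c=(read d)=58 at depth 1
Step 8: declare e=55 at depth 1
Step 9: declare e=(read d)=58 at depth 1
Step 10: exit scope (depth=0)
Step 11: declare d=25 at depth 0
Visible at query point: c=58 d=25 e=2

Answer: 25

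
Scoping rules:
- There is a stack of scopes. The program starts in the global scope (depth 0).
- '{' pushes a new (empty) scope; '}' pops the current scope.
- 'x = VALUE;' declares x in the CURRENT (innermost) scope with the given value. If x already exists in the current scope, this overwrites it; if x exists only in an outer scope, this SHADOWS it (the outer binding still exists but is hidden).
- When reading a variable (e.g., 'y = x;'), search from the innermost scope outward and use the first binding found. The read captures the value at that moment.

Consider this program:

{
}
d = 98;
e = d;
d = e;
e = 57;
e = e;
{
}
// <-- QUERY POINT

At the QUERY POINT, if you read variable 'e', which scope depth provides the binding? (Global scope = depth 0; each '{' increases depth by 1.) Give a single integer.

Answer: 0

Derivation:
Step 1: enter scope (depth=1)
Step 2: exit scope (depth=0)
Step 3: declare d=98 at depth 0
Step 4: declare e=(read d)=98 at depth 0
Step 5: declare d=(read e)=98 at depth 0
Step 6: declare e=57 at depth 0
Step 7: declare e=(read e)=57 at depth 0
Step 8: enter scope (depth=1)
Step 9: exit scope (depth=0)
Visible at query point: d=98 e=57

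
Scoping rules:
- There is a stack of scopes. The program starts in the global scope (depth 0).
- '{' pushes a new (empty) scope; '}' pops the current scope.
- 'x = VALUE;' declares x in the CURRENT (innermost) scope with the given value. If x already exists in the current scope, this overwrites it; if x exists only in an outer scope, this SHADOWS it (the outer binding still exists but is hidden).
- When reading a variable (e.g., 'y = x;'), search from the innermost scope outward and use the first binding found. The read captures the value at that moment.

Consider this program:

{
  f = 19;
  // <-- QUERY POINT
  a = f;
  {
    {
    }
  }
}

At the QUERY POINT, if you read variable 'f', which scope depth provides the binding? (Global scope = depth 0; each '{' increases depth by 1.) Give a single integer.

Step 1: enter scope (depth=1)
Step 2: declare f=19 at depth 1
Visible at query point: f=19

Answer: 1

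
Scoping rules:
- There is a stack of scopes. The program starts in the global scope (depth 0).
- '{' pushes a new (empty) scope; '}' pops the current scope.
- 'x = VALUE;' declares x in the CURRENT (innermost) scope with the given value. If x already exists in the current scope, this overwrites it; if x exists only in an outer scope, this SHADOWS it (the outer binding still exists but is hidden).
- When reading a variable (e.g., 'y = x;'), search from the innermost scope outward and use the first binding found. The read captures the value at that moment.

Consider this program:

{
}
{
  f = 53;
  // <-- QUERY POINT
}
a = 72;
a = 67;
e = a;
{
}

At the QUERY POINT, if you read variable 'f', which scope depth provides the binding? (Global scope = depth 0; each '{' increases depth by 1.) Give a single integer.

Step 1: enter scope (depth=1)
Step 2: exit scope (depth=0)
Step 3: enter scope (depth=1)
Step 4: declare f=53 at depth 1
Visible at query point: f=53

Answer: 1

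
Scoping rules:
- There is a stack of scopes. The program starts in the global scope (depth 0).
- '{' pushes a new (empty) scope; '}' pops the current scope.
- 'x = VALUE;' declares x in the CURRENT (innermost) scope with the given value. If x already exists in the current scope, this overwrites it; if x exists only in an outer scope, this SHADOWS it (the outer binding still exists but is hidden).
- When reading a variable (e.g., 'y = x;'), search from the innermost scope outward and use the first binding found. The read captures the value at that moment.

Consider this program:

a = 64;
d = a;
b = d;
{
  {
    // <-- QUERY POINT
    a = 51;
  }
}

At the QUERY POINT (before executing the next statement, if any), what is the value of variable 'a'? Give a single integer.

Step 1: declare a=64 at depth 0
Step 2: declare d=(read a)=64 at depth 0
Step 3: declare b=(read d)=64 at depth 0
Step 4: enter scope (depth=1)
Step 5: enter scope (depth=2)
Visible at query point: a=64 b=64 d=64

Answer: 64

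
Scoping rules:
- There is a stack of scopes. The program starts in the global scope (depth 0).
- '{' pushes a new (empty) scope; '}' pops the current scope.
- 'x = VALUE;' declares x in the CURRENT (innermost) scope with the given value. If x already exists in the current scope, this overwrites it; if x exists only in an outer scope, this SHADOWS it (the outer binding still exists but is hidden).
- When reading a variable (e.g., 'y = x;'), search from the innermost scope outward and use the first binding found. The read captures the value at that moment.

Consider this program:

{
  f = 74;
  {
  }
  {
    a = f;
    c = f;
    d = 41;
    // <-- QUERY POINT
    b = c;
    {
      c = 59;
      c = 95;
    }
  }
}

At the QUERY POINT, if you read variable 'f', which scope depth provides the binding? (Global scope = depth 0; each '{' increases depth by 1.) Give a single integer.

Step 1: enter scope (depth=1)
Step 2: declare f=74 at depth 1
Step 3: enter scope (depth=2)
Step 4: exit scope (depth=1)
Step 5: enter scope (depth=2)
Step 6: declare a=(read f)=74 at depth 2
Step 7: declare c=(read f)=74 at depth 2
Step 8: declare d=41 at depth 2
Visible at query point: a=74 c=74 d=41 f=74

Answer: 1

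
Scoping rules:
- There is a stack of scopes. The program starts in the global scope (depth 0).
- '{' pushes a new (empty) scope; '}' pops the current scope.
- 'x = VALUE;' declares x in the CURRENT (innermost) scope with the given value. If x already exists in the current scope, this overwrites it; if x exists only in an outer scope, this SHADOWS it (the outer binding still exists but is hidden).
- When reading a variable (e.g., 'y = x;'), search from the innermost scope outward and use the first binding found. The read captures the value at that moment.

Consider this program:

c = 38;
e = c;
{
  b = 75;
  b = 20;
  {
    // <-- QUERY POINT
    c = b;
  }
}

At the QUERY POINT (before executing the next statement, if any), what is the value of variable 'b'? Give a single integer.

Step 1: declare c=38 at depth 0
Step 2: declare e=(read c)=38 at depth 0
Step 3: enter scope (depth=1)
Step 4: declare b=75 at depth 1
Step 5: declare b=20 at depth 1
Step 6: enter scope (depth=2)
Visible at query point: b=20 c=38 e=38

Answer: 20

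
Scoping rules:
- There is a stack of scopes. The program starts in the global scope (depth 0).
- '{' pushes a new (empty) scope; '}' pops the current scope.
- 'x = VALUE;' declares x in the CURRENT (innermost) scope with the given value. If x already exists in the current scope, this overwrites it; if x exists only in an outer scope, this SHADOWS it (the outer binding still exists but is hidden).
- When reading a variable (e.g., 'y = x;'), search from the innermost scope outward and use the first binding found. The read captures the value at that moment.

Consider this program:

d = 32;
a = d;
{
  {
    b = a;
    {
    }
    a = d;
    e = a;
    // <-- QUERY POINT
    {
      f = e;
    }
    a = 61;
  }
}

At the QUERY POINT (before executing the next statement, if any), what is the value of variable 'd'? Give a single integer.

Step 1: declare d=32 at depth 0
Step 2: declare a=(read d)=32 at depth 0
Step 3: enter scope (depth=1)
Step 4: enter scope (depth=2)
Step 5: declare b=(read a)=32 at depth 2
Step 6: enter scope (depth=3)
Step 7: exit scope (depth=2)
Step 8: declare a=(read d)=32 at depth 2
Step 9: declare e=(read a)=32 at depth 2
Visible at query point: a=32 b=32 d=32 e=32

Answer: 32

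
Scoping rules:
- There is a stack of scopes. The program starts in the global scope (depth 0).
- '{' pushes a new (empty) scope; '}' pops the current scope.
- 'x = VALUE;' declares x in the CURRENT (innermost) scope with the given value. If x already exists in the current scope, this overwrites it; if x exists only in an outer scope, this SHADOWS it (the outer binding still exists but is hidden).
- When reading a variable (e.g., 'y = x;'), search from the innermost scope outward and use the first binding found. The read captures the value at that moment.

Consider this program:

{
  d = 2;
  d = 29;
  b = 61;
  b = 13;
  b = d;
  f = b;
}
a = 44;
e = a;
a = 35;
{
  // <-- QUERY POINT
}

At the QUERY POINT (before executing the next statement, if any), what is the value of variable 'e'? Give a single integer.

Answer: 44

Derivation:
Step 1: enter scope (depth=1)
Step 2: declare d=2 at depth 1
Step 3: declare d=29 at depth 1
Step 4: declare b=61 at depth 1
Step 5: declare b=13 at depth 1
Step 6: declare b=(read d)=29 at depth 1
Step 7: declare f=(read b)=29 at depth 1
Step 8: exit scope (depth=0)
Step 9: declare a=44 at depth 0
Step 10: declare e=(read a)=44 at depth 0
Step 11: declare a=35 at depth 0
Step 12: enter scope (depth=1)
Visible at query point: a=35 e=44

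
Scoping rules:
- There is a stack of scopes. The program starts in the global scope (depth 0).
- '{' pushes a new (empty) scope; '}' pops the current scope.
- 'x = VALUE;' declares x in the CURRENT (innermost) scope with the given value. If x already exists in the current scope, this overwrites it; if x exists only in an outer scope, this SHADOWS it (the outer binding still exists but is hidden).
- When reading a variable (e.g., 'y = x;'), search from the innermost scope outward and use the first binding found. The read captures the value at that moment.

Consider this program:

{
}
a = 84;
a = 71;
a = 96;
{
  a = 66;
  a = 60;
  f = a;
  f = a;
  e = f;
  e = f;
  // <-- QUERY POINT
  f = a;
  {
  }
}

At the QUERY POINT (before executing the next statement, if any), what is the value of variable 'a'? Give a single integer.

Step 1: enter scope (depth=1)
Step 2: exit scope (depth=0)
Step 3: declare a=84 at depth 0
Step 4: declare a=71 at depth 0
Step 5: declare a=96 at depth 0
Step 6: enter scope (depth=1)
Step 7: declare a=66 at depth 1
Step 8: declare a=60 at depth 1
Step 9: declare f=(read a)=60 at depth 1
Step 10: declare f=(read a)=60 at depth 1
Step 11: declare e=(read f)=60 at depth 1
Step 12: declare e=(read f)=60 at depth 1
Visible at query point: a=60 e=60 f=60

Answer: 60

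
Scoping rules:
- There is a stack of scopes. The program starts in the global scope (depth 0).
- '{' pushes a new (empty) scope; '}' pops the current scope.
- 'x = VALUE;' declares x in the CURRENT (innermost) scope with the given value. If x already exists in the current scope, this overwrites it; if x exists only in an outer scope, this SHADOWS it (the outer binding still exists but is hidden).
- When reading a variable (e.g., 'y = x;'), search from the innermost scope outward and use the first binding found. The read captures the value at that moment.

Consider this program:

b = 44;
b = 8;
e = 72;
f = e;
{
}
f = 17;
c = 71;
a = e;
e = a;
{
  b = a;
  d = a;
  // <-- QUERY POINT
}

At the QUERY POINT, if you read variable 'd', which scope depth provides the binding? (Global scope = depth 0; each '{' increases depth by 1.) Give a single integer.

Step 1: declare b=44 at depth 0
Step 2: declare b=8 at depth 0
Step 3: declare e=72 at depth 0
Step 4: declare f=(read e)=72 at depth 0
Step 5: enter scope (depth=1)
Step 6: exit scope (depth=0)
Step 7: declare f=17 at depth 0
Step 8: declare c=71 at depth 0
Step 9: declare a=(read e)=72 at depth 0
Step 10: declare e=(read a)=72 at depth 0
Step 11: enter scope (depth=1)
Step 12: declare b=(read a)=72 at depth 1
Step 13: declare d=(read a)=72 at depth 1
Visible at query point: a=72 b=72 c=71 d=72 e=72 f=17

Answer: 1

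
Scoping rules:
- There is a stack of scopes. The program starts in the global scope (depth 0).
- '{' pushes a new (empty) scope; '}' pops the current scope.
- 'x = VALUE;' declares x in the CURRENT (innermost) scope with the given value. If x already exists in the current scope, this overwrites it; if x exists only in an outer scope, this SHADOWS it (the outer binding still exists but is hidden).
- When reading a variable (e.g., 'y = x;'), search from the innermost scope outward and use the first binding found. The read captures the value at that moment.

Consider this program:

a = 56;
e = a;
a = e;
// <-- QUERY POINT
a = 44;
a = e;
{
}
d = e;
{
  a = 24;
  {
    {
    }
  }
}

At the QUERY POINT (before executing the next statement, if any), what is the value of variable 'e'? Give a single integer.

Step 1: declare a=56 at depth 0
Step 2: declare e=(read a)=56 at depth 0
Step 3: declare a=(read e)=56 at depth 0
Visible at query point: a=56 e=56

Answer: 56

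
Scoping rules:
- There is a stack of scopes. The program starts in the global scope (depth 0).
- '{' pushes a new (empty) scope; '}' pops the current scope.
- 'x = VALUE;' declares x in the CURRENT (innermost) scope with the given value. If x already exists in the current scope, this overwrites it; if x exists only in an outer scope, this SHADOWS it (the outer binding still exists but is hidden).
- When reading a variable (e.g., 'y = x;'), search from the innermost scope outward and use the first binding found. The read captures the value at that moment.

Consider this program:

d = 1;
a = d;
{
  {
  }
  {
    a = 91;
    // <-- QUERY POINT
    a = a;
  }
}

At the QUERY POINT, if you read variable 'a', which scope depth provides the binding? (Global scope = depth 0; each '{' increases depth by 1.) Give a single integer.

Step 1: declare d=1 at depth 0
Step 2: declare a=(read d)=1 at depth 0
Step 3: enter scope (depth=1)
Step 4: enter scope (depth=2)
Step 5: exit scope (depth=1)
Step 6: enter scope (depth=2)
Step 7: declare a=91 at depth 2
Visible at query point: a=91 d=1

Answer: 2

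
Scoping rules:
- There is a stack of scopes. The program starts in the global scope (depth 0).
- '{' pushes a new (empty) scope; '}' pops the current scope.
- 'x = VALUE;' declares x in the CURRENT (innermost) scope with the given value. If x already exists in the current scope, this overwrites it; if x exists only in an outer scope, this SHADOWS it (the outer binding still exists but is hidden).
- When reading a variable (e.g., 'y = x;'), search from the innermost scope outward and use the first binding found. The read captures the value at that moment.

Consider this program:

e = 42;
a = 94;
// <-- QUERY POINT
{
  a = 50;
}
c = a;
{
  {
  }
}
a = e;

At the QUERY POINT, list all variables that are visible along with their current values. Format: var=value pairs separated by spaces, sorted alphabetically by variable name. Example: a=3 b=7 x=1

Answer: a=94 e=42

Derivation:
Step 1: declare e=42 at depth 0
Step 2: declare a=94 at depth 0
Visible at query point: a=94 e=42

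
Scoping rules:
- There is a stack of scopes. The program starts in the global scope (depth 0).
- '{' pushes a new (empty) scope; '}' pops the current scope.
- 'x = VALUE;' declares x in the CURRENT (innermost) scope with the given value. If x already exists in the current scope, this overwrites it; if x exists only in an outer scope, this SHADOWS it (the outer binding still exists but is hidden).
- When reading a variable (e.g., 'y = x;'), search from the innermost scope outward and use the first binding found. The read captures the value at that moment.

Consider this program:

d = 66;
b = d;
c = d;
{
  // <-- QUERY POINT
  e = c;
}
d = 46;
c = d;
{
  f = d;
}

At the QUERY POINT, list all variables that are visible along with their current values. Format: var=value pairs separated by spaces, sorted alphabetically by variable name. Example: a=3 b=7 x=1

Step 1: declare d=66 at depth 0
Step 2: declare b=(read d)=66 at depth 0
Step 3: declare c=(read d)=66 at depth 0
Step 4: enter scope (depth=1)
Visible at query point: b=66 c=66 d=66

Answer: b=66 c=66 d=66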